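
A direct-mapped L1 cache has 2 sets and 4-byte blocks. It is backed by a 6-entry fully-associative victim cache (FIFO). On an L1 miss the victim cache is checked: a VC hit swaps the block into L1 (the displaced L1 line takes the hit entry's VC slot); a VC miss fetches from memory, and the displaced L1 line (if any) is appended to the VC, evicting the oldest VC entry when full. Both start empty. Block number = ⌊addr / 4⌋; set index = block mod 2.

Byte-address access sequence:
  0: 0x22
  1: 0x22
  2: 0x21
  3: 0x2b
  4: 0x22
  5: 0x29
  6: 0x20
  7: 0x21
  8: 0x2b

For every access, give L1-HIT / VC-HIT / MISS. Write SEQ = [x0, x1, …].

SEQ = [MISS, L1-HIT, L1-HIT, MISS, VC-HIT, VC-HIT, VC-HIT, L1-HIT, VC-HIT]

  [0] addr=0x22 blk=8 s=0: MISS | VC []
  [1] addr=0x22 blk=8 s=0: L1-HIT | VC []
  [2] addr=0x21 blk=8 s=0: L1-HIT | VC []
  [3] addr=0x2b blk=10 s=0: MISS | VC [8]
  [4] addr=0x22 blk=8 s=0: VC-HIT | VC [10]
  [5] addr=0x29 blk=10 s=0: VC-HIT | VC [8]
  [6] addr=0x20 blk=8 s=0: VC-HIT | VC [10]
  [7] addr=0x21 blk=8 s=0: L1-HIT | VC [10]
  [8] addr=0x2b blk=10 s=0: VC-HIT | VC [8]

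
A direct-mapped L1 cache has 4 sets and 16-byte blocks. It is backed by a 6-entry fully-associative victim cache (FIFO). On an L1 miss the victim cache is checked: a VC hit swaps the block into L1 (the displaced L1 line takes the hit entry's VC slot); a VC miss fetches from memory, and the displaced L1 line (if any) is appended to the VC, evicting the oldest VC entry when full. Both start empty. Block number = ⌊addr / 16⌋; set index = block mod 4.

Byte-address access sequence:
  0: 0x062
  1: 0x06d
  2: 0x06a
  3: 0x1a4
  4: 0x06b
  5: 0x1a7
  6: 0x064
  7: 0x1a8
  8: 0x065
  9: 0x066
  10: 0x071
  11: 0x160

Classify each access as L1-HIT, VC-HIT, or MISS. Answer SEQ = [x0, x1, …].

SEQ = [MISS, L1-HIT, L1-HIT, MISS, VC-HIT, VC-HIT, VC-HIT, VC-HIT, VC-HIT, L1-HIT, MISS, MISS]

0: 0x62 (blk 6, set 2) → MISS  vc=[]
1: 0x6d (blk 6, set 2) → L1-HIT  vc=[]
2: 0x6a (blk 6, set 2) → L1-HIT  vc=[]
3: 0x1a4 (blk 26, set 2) → MISS  vc=[6]
4: 0x6b (blk 6, set 2) → VC-HIT  vc=[26]
5: 0x1a7 (blk 26, set 2) → VC-HIT  vc=[6]
6: 0x64 (blk 6, set 2) → VC-HIT  vc=[26]
7: 0x1a8 (blk 26, set 2) → VC-HIT  vc=[6]
8: 0x65 (blk 6, set 2) → VC-HIT  vc=[26]
9: 0x66 (blk 6, set 2) → L1-HIT  vc=[26]
10: 0x71 (blk 7, set 3) → MISS  vc=[26]
11: 0x160 (blk 22, set 2) → MISS  vc=[26, 6]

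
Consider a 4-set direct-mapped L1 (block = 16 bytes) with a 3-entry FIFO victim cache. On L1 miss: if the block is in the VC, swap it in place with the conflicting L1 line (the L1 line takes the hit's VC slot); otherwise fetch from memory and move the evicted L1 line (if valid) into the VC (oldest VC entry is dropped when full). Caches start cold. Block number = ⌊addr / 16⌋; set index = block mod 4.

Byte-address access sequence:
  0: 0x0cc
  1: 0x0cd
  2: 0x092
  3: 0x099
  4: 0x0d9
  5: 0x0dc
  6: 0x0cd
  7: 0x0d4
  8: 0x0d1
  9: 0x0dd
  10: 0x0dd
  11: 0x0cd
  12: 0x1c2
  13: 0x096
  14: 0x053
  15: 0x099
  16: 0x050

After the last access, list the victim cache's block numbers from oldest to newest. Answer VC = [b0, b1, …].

#0 0xcc→b12/s0 MISS; vc=[]
#1 0xcd→b12/s0 L1-HIT; vc=[]
#2 0x92→b9/s1 MISS; vc=[]
#3 0x99→b9/s1 L1-HIT; vc=[]
#4 0xd9→b13/s1 MISS; vc=[9]
#5 0xdc→b13/s1 L1-HIT; vc=[9]
#6 0xcd→b12/s0 L1-HIT; vc=[9]
#7 0xd4→b13/s1 L1-HIT; vc=[9]
#8 0xd1→b13/s1 L1-HIT; vc=[9]
#9 0xdd→b13/s1 L1-HIT; vc=[9]
#10 0xdd→b13/s1 L1-HIT; vc=[9]
#11 0xcd→b12/s0 L1-HIT; vc=[9]
#12 0x1c2→b28/s0 MISS; vc=[9,12]
#13 0x96→b9/s1 VC-HIT; vc=[13,12]
#14 0x53→b5/s1 MISS; vc=[13,12,9]
#15 0x99→b9/s1 VC-HIT; vc=[13,12,5]
#16 0x50→b5/s1 VC-HIT; vc=[13,12,9]

VC = [13, 12, 9]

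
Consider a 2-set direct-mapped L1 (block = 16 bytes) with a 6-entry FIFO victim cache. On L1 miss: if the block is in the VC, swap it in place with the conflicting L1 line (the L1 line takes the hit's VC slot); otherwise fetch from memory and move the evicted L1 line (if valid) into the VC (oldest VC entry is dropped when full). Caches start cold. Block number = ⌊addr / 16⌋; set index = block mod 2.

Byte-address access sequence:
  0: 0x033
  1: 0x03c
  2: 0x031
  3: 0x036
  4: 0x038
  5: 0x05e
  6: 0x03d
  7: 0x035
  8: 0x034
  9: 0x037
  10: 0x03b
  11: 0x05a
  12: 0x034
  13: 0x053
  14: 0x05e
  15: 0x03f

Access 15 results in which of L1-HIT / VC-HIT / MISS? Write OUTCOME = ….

#0 0x33→b3/s1 MISS; vc=[]
#1 0x3c→b3/s1 L1-HIT; vc=[]
#2 0x31→b3/s1 L1-HIT; vc=[]
#3 0x36→b3/s1 L1-HIT; vc=[]
#4 0x38→b3/s1 L1-HIT; vc=[]
#5 0x5e→b5/s1 MISS; vc=[3]
#6 0x3d→b3/s1 VC-HIT; vc=[5]
#7 0x35→b3/s1 L1-HIT; vc=[5]
#8 0x34→b3/s1 L1-HIT; vc=[5]
#9 0x37→b3/s1 L1-HIT; vc=[5]
#10 0x3b→b3/s1 L1-HIT; vc=[5]
#11 0x5a→b5/s1 VC-HIT; vc=[3]
#12 0x34→b3/s1 VC-HIT; vc=[5]
#13 0x53→b5/s1 VC-HIT; vc=[3]
#14 0x5e→b5/s1 L1-HIT; vc=[3]
#15 0x3f→b3/s1 VC-HIT; vc=[5]

OUTCOME = VC-HIT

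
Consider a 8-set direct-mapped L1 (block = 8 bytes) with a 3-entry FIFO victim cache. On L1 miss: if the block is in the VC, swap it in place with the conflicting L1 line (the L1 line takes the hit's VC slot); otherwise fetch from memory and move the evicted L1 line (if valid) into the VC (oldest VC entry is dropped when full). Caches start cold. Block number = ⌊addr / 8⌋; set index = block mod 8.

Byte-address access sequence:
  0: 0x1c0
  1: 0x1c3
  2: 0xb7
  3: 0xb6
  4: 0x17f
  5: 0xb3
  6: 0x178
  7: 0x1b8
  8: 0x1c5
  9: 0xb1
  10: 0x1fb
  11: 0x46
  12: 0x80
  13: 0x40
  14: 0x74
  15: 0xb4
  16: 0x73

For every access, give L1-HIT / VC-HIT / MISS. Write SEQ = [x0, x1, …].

  [0] addr=0x1c0 blk=56 s=0: MISS | VC []
  [1] addr=0x1c3 blk=56 s=0: L1-HIT | VC []
  [2] addr=0xb7 blk=22 s=6: MISS | VC []
  [3] addr=0xb6 blk=22 s=6: L1-HIT | VC []
  [4] addr=0x17f blk=47 s=7: MISS | VC []
  [5] addr=0xb3 blk=22 s=6: L1-HIT | VC []
  [6] addr=0x178 blk=47 s=7: L1-HIT | VC []
  [7] addr=0x1b8 blk=55 s=7: MISS | VC [47]
  [8] addr=0x1c5 blk=56 s=0: L1-HIT | VC [47]
  [9] addr=0xb1 blk=22 s=6: L1-HIT | VC [47]
  [10] addr=0x1fb blk=63 s=7: MISS | VC [47, 55]
  [11] addr=0x46 blk=8 s=0: MISS | VC [47, 55, 56]
  [12] addr=0x80 blk=16 s=0: MISS | VC [55, 56, 8]
  [13] addr=0x40 blk=8 s=0: VC-HIT | VC [55, 56, 16]
  [14] addr=0x74 blk=14 s=6: MISS | VC [56, 16, 22]
  [15] addr=0xb4 blk=22 s=6: VC-HIT | VC [56, 16, 14]
  [16] addr=0x73 blk=14 s=6: VC-HIT | VC [56, 16, 22]

SEQ = [MISS, L1-HIT, MISS, L1-HIT, MISS, L1-HIT, L1-HIT, MISS, L1-HIT, L1-HIT, MISS, MISS, MISS, VC-HIT, MISS, VC-HIT, VC-HIT]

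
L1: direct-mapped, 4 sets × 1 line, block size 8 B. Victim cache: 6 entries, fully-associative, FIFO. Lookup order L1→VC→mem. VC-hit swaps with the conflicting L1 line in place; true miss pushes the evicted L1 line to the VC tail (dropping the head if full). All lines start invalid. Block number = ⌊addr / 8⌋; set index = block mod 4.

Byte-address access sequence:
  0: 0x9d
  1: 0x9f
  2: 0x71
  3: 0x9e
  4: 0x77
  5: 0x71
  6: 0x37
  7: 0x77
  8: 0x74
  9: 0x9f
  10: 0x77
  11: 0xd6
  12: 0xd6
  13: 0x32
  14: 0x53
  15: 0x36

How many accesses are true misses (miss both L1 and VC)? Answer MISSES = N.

  [0] addr=0x9d blk=19 s=3: MISS | VC []
  [1] addr=0x9f blk=19 s=3: L1-HIT | VC []
  [2] addr=0x71 blk=14 s=2: MISS | VC []
  [3] addr=0x9e blk=19 s=3: L1-HIT | VC []
  [4] addr=0x77 blk=14 s=2: L1-HIT | VC []
  [5] addr=0x71 blk=14 s=2: L1-HIT | VC []
  [6] addr=0x37 blk=6 s=2: MISS | VC [14]
  [7] addr=0x77 blk=14 s=2: VC-HIT | VC [6]
  [8] addr=0x74 blk=14 s=2: L1-HIT | VC [6]
  [9] addr=0x9f blk=19 s=3: L1-HIT | VC [6]
  [10] addr=0x77 blk=14 s=2: L1-HIT | VC [6]
  [11] addr=0xd6 blk=26 s=2: MISS | VC [6, 14]
  [12] addr=0xd6 blk=26 s=2: L1-HIT | VC [6, 14]
  [13] addr=0x32 blk=6 s=2: VC-HIT | VC [26, 14]
  [14] addr=0x53 blk=10 s=2: MISS | VC [26, 14, 6]
  [15] addr=0x36 blk=6 s=2: VC-HIT | VC [26, 14, 10]

MISSES = 5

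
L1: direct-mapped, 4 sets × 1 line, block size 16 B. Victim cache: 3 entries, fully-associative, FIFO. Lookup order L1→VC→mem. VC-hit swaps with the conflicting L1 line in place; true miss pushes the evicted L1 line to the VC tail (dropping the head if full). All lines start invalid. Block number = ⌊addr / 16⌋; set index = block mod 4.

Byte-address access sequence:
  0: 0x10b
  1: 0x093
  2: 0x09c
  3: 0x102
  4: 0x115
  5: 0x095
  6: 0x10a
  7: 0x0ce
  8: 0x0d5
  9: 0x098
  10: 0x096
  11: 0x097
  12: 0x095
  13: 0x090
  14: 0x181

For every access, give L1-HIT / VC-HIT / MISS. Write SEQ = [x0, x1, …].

SEQ = [MISS, MISS, L1-HIT, L1-HIT, MISS, VC-HIT, L1-HIT, MISS, MISS, VC-HIT, L1-HIT, L1-HIT, L1-HIT, L1-HIT, MISS]

  [0] addr=0x10b blk=16 s=0: MISS | VC []
  [1] addr=0x93 blk=9 s=1: MISS | VC []
  [2] addr=0x9c blk=9 s=1: L1-HIT | VC []
  [3] addr=0x102 blk=16 s=0: L1-HIT | VC []
  [4] addr=0x115 blk=17 s=1: MISS | VC [9]
  [5] addr=0x95 blk=9 s=1: VC-HIT | VC [17]
  [6] addr=0x10a blk=16 s=0: L1-HIT | VC [17]
  [7] addr=0xce blk=12 s=0: MISS | VC [17, 16]
  [8] addr=0xd5 blk=13 s=1: MISS | VC [17, 16, 9]
  [9] addr=0x98 blk=9 s=1: VC-HIT | VC [17, 16, 13]
  [10] addr=0x96 blk=9 s=1: L1-HIT | VC [17, 16, 13]
  [11] addr=0x97 blk=9 s=1: L1-HIT | VC [17, 16, 13]
  [12] addr=0x95 blk=9 s=1: L1-HIT | VC [17, 16, 13]
  [13] addr=0x90 blk=9 s=1: L1-HIT | VC [17, 16, 13]
  [14] addr=0x181 blk=24 s=0: MISS | VC [16, 13, 12]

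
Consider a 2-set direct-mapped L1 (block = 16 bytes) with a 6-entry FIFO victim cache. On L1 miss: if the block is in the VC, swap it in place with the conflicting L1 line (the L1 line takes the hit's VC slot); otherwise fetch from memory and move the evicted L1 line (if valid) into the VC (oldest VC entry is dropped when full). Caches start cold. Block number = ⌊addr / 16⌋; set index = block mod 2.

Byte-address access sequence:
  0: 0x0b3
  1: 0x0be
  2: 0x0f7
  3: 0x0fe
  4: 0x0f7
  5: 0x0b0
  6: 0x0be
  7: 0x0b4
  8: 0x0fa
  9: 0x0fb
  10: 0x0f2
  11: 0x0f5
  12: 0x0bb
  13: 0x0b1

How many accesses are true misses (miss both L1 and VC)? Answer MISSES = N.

MISSES = 2

#0 0xb3→b11/s1 MISS; vc=[]
#1 0xbe→b11/s1 L1-HIT; vc=[]
#2 0xf7→b15/s1 MISS; vc=[11]
#3 0xfe→b15/s1 L1-HIT; vc=[11]
#4 0xf7→b15/s1 L1-HIT; vc=[11]
#5 0xb0→b11/s1 VC-HIT; vc=[15]
#6 0xbe→b11/s1 L1-HIT; vc=[15]
#7 0xb4→b11/s1 L1-HIT; vc=[15]
#8 0xfa→b15/s1 VC-HIT; vc=[11]
#9 0xfb→b15/s1 L1-HIT; vc=[11]
#10 0xf2→b15/s1 L1-HIT; vc=[11]
#11 0xf5→b15/s1 L1-HIT; vc=[11]
#12 0xbb→b11/s1 VC-HIT; vc=[15]
#13 0xb1→b11/s1 L1-HIT; vc=[15]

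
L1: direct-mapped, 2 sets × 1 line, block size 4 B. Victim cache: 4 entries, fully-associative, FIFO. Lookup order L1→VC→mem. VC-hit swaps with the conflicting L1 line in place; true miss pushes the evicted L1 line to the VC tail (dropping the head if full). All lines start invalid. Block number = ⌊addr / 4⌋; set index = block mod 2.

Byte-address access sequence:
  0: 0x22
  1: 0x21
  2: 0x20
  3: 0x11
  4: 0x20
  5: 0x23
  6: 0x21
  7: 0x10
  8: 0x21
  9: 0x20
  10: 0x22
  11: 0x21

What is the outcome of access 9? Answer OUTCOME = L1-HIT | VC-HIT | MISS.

  [0] addr=0x22 blk=8 s=0: MISS | VC []
  [1] addr=0x21 blk=8 s=0: L1-HIT | VC []
  [2] addr=0x20 blk=8 s=0: L1-HIT | VC []
  [3] addr=0x11 blk=4 s=0: MISS | VC [8]
  [4] addr=0x20 blk=8 s=0: VC-HIT | VC [4]
  [5] addr=0x23 blk=8 s=0: L1-HIT | VC [4]
  [6] addr=0x21 blk=8 s=0: L1-HIT | VC [4]
  [7] addr=0x10 blk=4 s=0: VC-HIT | VC [8]
  [8] addr=0x21 blk=8 s=0: VC-HIT | VC [4]
  [9] addr=0x20 blk=8 s=0: L1-HIT | VC [4]
  [10] addr=0x22 blk=8 s=0: L1-HIT | VC [4]
  [11] addr=0x21 blk=8 s=0: L1-HIT | VC [4]

OUTCOME = L1-HIT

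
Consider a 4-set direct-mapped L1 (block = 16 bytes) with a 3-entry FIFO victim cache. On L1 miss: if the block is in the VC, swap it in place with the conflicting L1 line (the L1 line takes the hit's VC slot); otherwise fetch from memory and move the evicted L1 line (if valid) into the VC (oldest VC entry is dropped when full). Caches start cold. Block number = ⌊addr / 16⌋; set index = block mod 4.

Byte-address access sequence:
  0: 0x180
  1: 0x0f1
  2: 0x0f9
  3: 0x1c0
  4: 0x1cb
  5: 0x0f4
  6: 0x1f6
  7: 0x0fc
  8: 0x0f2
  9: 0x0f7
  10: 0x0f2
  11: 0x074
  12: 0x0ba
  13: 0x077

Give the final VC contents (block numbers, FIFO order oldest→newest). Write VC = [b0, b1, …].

VC = [31, 15, 11]

  [0] addr=0x180 blk=24 s=0: MISS | VC []
  [1] addr=0xf1 blk=15 s=3: MISS | VC []
  [2] addr=0xf9 blk=15 s=3: L1-HIT | VC []
  [3] addr=0x1c0 blk=28 s=0: MISS | VC [24]
  [4] addr=0x1cb blk=28 s=0: L1-HIT | VC [24]
  [5] addr=0xf4 blk=15 s=3: L1-HIT | VC [24]
  [6] addr=0x1f6 blk=31 s=3: MISS | VC [24, 15]
  [7] addr=0xfc blk=15 s=3: VC-HIT | VC [24, 31]
  [8] addr=0xf2 blk=15 s=3: L1-HIT | VC [24, 31]
  [9] addr=0xf7 blk=15 s=3: L1-HIT | VC [24, 31]
  [10] addr=0xf2 blk=15 s=3: L1-HIT | VC [24, 31]
  [11] addr=0x74 blk=7 s=3: MISS | VC [24, 31, 15]
  [12] addr=0xba blk=11 s=3: MISS | VC [31, 15, 7]
  [13] addr=0x77 blk=7 s=3: VC-HIT | VC [31, 15, 11]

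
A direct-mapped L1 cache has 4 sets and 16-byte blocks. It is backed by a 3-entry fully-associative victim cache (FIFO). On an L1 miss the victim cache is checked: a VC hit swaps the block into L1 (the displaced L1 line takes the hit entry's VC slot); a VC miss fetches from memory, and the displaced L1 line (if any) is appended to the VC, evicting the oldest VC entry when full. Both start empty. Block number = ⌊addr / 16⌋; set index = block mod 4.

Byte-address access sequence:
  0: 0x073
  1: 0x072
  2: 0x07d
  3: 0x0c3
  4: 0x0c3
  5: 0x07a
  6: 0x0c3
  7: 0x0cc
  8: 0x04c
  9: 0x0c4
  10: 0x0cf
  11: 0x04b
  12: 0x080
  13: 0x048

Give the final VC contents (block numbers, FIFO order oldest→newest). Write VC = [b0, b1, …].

VC = [12, 8]

#0 0x73→b7/s3 MISS; vc=[]
#1 0x72→b7/s3 L1-HIT; vc=[]
#2 0x7d→b7/s3 L1-HIT; vc=[]
#3 0xc3→b12/s0 MISS; vc=[]
#4 0xc3→b12/s0 L1-HIT; vc=[]
#5 0x7a→b7/s3 L1-HIT; vc=[]
#6 0xc3→b12/s0 L1-HIT; vc=[]
#7 0xcc→b12/s0 L1-HIT; vc=[]
#8 0x4c→b4/s0 MISS; vc=[12]
#9 0xc4→b12/s0 VC-HIT; vc=[4]
#10 0xcf→b12/s0 L1-HIT; vc=[4]
#11 0x4b→b4/s0 VC-HIT; vc=[12]
#12 0x80→b8/s0 MISS; vc=[12,4]
#13 0x48→b4/s0 VC-HIT; vc=[12,8]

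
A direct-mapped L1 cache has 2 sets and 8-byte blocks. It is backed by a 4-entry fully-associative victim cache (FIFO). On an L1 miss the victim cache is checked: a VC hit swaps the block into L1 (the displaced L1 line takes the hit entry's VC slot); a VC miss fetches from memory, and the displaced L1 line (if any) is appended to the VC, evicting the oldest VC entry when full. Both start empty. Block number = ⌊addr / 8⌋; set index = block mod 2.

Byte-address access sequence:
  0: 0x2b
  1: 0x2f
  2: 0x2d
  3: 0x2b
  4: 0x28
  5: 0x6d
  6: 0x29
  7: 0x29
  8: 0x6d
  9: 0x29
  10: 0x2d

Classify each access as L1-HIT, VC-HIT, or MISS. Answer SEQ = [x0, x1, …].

0: 0x2b (blk 5, set 1) → MISS  vc=[]
1: 0x2f (blk 5, set 1) → L1-HIT  vc=[]
2: 0x2d (blk 5, set 1) → L1-HIT  vc=[]
3: 0x2b (blk 5, set 1) → L1-HIT  vc=[]
4: 0x28 (blk 5, set 1) → L1-HIT  vc=[]
5: 0x6d (blk 13, set 1) → MISS  vc=[5]
6: 0x29 (blk 5, set 1) → VC-HIT  vc=[13]
7: 0x29 (blk 5, set 1) → L1-HIT  vc=[13]
8: 0x6d (blk 13, set 1) → VC-HIT  vc=[5]
9: 0x29 (blk 5, set 1) → VC-HIT  vc=[13]
10: 0x2d (blk 5, set 1) → L1-HIT  vc=[13]

SEQ = [MISS, L1-HIT, L1-HIT, L1-HIT, L1-HIT, MISS, VC-HIT, L1-HIT, VC-HIT, VC-HIT, L1-HIT]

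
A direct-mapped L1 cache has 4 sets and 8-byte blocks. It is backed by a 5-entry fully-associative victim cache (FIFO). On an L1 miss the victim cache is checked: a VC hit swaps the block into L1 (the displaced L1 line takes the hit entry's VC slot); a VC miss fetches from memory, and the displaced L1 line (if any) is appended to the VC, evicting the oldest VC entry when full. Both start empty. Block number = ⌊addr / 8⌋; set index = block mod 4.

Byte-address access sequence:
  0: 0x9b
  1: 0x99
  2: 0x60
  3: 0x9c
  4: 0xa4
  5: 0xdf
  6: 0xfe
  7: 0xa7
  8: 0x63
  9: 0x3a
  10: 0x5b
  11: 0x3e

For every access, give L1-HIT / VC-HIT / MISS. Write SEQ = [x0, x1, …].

  [0] addr=0x9b blk=19 s=3: MISS | VC []
  [1] addr=0x99 blk=19 s=3: L1-HIT | VC []
  [2] addr=0x60 blk=12 s=0: MISS | VC []
  [3] addr=0x9c blk=19 s=3: L1-HIT | VC []
  [4] addr=0xa4 blk=20 s=0: MISS | VC [12]
  [5] addr=0xdf blk=27 s=3: MISS | VC [12, 19]
  [6] addr=0xfe blk=31 s=3: MISS | VC [12, 19, 27]
  [7] addr=0xa7 blk=20 s=0: L1-HIT | VC [12, 19, 27]
  [8] addr=0x63 blk=12 s=0: VC-HIT | VC [20, 19, 27]
  [9] addr=0x3a blk=7 s=3: MISS | VC [20, 19, 27, 31]
  [10] addr=0x5b blk=11 s=3: MISS | VC [20, 19, 27, 31, 7]
  [11] addr=0x3e blk=7 s=3: VC-HIT | VC [20, 19, 27, 31, 11]

SEQ = [MISS, L1-HIT, MISS, L1-HIT, MISS, MISS, MISS, L1-HIT, VC-HIT, MISS, MISS, VC-HIT]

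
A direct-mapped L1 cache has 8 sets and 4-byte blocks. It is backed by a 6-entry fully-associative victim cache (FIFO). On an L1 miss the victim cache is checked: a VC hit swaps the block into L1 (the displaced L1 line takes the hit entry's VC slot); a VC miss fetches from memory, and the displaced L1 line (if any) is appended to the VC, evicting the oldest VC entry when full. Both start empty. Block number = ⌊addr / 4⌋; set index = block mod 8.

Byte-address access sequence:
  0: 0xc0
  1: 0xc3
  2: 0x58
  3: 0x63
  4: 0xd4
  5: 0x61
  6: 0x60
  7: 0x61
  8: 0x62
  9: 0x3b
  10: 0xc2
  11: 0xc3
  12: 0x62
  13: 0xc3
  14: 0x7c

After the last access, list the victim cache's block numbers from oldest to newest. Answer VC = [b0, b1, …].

VC = [24, 22]

#0 0xc0→b48/s0 MISS; vc=[]
#1 0xc3→b48/s0 L1-HIT; vc=[]
#2 0x58→b22/s6 MISS; vc=[]
#3 0x63→b24/s0 MISS; vc=[48]
#4 0xd4→b53/s5 MISS; vc=[48]
#5 0x61→b24/s0 L1-HIT; vc=[48]
#6 0x60→b24/s0 L1-HIT; vc=[48]
#7 0x61→b24/s0 L1-HIT; vc=[48]
#8 0x62→b24/s0 L1-HIT; vc=[48]
#9 0x3b→b14/s6 MISS; vc=[48,22]
#10 0xc2→b48/s0 VC-HIT; vc=[24,22]
#11 0xc3→b48/s0 L1-HIT; vc=[24,22]
#12 0x62→b24/s0 VC-HIT; vc=[48,22]
#13 0xc3→b48/s0 VC-HIT; vc=[24,22]
#14 0x7c→b31/s7 MISS; vc=[24,22]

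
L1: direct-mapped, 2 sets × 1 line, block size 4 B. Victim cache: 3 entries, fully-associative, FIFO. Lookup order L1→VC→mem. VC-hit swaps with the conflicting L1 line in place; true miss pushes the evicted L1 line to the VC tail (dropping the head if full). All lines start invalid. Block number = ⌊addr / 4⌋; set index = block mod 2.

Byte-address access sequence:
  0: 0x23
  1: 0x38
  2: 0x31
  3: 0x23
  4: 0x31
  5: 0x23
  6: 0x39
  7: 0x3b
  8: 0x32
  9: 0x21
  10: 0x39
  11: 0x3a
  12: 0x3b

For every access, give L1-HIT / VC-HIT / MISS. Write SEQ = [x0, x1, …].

SEQ = [MISS, MISS, MISS, VC-HIT, VC-HIT, VC-HIT, VC-HIT, L1-HIT, VC-HIT, VC-HIT, VC-HIT, L1-HIT, L1-HIT]

0: 0x23 (blk 8, set 0) → MISS  vc=[]
1: 0x38 (blk 14, set 0) → MISS  vc=[8]
2: 0x31 (blk 12, set 0) → MISS  vc=[8, 14]
3: 0x23 (blk 8, set 0) → VC-HIT  vc=[12, 14]
4: 0x31 (blk 12, set 0) → VC-HIT  vc=[8, 14]
5: 0x23 (blk 8, set 0) → VC-HIT  vc=[12, 14]
6: 0x39 (blk 14, set 0) → VC-HIT  vc=[12, 8]
7: 0x3b (blk 14, set 0) → L1-HIT  vc=[12, 8]
8: 0x32 (blk 12, set 0) → VC-HIT  vc=[14, 8]
9: 0x21 (blk 8, set 0) → VC-HIT  vc=[14, 12]
10: 0x39 (blk 14, set 0) → VC-HIT  vc=[8, 12]
11: 0x3a (blk 14, set 0) → L1-HIT  vc=[8, 12]
12: 0x3b (blk 14, set 0) → L1-HIT  vc=[8, 12]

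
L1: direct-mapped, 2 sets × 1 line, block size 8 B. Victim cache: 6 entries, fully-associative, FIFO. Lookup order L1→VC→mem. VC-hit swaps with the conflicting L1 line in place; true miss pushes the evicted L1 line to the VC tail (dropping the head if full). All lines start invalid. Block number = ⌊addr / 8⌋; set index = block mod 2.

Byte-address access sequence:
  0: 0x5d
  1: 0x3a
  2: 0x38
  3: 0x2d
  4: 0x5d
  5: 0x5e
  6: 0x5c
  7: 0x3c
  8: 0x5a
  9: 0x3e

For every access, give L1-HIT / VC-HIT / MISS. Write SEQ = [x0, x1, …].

SEQ = [MISS, MISS, L1-HIT, MISS, VC-HIT, L1-HIT, L1-HIT, VC-HIT, VC-HIT, VC-HIT]

0: 0x5d (blk 11, set 1) → MISS  vc=[]
1: 0x3a (blk 7, set 1) → MISS  vc=[11]
2: 0x38 (blk 7, set 1) → L1-HIT  vc=[11]
3: 0x2d (blk 5, set 1) → MISS  vc=[11, 7]
4: 0x5d (blk 11, set 1) → VC-HIT  vc=[5, 7]
5: 0x5e (blk 11, set 1) → L1-HIT  vc=[5, 7]
6: 0x5c (blk 11, set 1) → L1-HIT  vc=[5, 7]
7: 0x3c (blk 7, set 1) → VC-HIT  vc=[5, 11]
8: 0x5a (blk 11, set 1) → VC-HIT  vc=[5, 7]
9: 0x3e (blk 7, set 1) → VC-HIT  vc=[5, 11]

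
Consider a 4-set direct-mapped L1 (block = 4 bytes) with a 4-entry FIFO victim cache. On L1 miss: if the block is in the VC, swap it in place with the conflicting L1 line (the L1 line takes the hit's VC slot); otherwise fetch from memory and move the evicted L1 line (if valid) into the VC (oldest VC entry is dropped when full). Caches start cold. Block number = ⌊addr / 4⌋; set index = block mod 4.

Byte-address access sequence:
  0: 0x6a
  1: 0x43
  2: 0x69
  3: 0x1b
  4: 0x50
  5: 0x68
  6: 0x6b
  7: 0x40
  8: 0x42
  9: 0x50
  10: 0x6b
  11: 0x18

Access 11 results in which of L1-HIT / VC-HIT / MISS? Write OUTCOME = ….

  [0] addr=0x6a blk=26 s=2: MISS | VC []
  [1] addr=0x43 blk=16 s=0: MISS | VC []
  [2] addr=0x69 blk=26 s=2: L1-HIT | VC []
  [3] addr=0x1b blk=6 s=2: MISS | VC [26]
  [4] addr=0x50 blk=20 s=0: MISS | VC [26, 16]
  [5] addr=0x68 blk=26 s=2: VC-HIT | VC [6, 16]
  [6] addr=0x6b blk=26 s=2: L1-HIT | VC [6, 16]
  [7] addr=0x40 blk=16 s=0: VC-HIT | VC [6, 20]
  [8] addr=0x42 blk=16 s=0: L1-HIT | VC [6, 20]
  [9] addr=0x50 blk=20 s=0: VC-HIT | VC [6, 16]
  [10] addr=0x6b blk=26 s=2: L1-HIT | VC [6, 16]
  [11] addr=0x18 blk=6 s=2: VC-HIT | VC [26, 16]

OUTCOME = VC-HIT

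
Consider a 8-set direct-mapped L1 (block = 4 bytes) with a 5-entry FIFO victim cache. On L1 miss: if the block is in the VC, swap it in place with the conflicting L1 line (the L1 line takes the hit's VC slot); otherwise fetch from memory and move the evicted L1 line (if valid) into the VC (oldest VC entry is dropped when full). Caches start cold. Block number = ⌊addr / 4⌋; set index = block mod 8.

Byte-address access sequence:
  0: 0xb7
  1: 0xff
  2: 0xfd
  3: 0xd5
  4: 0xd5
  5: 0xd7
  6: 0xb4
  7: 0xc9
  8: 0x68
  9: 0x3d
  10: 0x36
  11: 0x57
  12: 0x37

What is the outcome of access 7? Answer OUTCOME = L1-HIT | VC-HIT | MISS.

OUTCOME = MISS

0: 0xb7 (blk 45, set 5) → MISS  vc=[]
1: 0xff (blk 63, set 7) → MISS  vc=[]
2: 0xfd (blk 63, set 7) → L1-HIT  vc=[]
3: 0xd5 (blk 53, set 5) → MISS  vc=[45]
4: 0xd5 (blk 53, set 5) → L1-HIT  vc=[45]
5: 0xd7 (blk 53, set 5) → L1-HIT  vc=[45]
6: 0xb4 (blk 45, set 5) → VC-HIT  vc=[53]
7: 0xc9 (blk 50, set 2) → MISS  vc=[53]
8: 0x68 (blk 26, set 2) → MISS  vc=[53, 50]
9: 0x3d (blk 15, set 7) → MISS  vc=[53, 50, 63]
10: 0x36 (blk 13, set 5) → MISS  vc=[53, 50, 63, 45]
11: 0x57 (blk 21, set 5) → MISS  vc=[53, 50, 63, 45, 13]
12: 0x37 (blk 13, set 5) → VC-HIT  vc=[53, 50, 63, 45, 21]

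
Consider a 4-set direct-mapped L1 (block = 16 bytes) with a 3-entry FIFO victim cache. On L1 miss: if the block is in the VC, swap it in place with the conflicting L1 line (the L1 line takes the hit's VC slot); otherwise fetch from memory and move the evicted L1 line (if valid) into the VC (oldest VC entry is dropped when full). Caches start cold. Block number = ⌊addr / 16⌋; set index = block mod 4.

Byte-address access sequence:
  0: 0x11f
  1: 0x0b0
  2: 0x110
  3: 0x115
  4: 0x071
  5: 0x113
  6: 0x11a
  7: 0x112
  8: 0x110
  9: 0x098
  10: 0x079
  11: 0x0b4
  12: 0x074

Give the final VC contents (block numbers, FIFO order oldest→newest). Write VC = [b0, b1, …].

VC = [11, 17]

0: 0x11f (blk 17, set 1) → MISS  vc=[]
1: 0xb0 (blk 11, set 3) → MISS  vc=[]
2: 0x110 (blk 17, set 1) → L1-HIT  vc=[]
3: 0x115 (blk 17, set 1) → L1-HIT  vc=[]
4: 0x71 (blk 7, set 3) → MISS  vc=[11]
5: 0x113 (blk 17, set 1) → L1-HIT  vc=[11]
6: 0x11a (blk 17, set 1) → L1-HIT  vc=[11]
7: 0x112 (blk 17, set 1) → L1-HIT  vc=[11]
8: 0x110 (blk 17, set 1) → L1-HIT  vc=[11]
9: 0x98 (blk 9, set 1) → MISS  vc=[11, 17]
10: 0x79 (blk 7, set 3) → L1-HIT  vc=[11, 17]
11: 0xb4 (blk 11, set 3) → VC-HIT  vc=[7, 17]
12: 0x74 (blk 7, set 3) → VC-HIT  vc=[11, 17]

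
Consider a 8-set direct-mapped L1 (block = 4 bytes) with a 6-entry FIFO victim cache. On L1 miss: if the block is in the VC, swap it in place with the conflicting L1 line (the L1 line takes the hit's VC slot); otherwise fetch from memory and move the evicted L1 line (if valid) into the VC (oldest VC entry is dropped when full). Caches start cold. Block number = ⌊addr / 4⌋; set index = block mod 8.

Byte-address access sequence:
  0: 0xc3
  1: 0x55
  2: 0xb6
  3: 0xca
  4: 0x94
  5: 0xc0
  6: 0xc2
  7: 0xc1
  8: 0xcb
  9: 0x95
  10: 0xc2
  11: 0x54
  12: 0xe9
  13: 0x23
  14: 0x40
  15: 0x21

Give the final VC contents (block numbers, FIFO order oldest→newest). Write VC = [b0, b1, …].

  [0] addr=0xc3 blk=48 s=0: MISS | VC []
  [1] addr=0x55 blk=21 s=5: MISS | VC []
  [2] addr=0xb6 blk=45 s=5: MISS | VC [21]
  [3] addr=0xca blk=50 s=2: MISS | VC [21]
  [4] addr=0x94 blk=37 s=5: MISS | VC [21, 45]
  [5] addr=0xc0 blk=48 s=0: L1-HIT | VC [21, 45]
  [6] addr=0xc2 blk=48 s=0: L1-HIT | VC [21, 45]
  [7] addr=0xc1 blk=48 s=0: L1-HIT | VC [21, 45]
  [8] addr=0xcb blk=50 s=2: L1-HIT | VC [21, 45]
  [9] addr=0x95 blk=37 s=5: L1-HIT | VC [21, 45]
  [10] addr=0xc2 blk=48 s=0: L1-HIT | VC [21, 45]
  [11] addr=0x54 blk=21 s=5: VC-HIT | VC [37, 45]
  [12] addr=0xe9 blk=58 s=2: MISS | VC [37, 45, 50]
  [13] addr=0x23 blk=8 s=0: MISS | VC [37, 45, 50, 48]
  [14] addr=0x40 blk=16 s=0: MISS | VC [37, 45, 50, 48, 8]
  [15] addr=0x21 blk=8 s=0: VC-HIT | VC [37, 45, 50, 48, 16]

VC = [37, 45, 50, 48, 16]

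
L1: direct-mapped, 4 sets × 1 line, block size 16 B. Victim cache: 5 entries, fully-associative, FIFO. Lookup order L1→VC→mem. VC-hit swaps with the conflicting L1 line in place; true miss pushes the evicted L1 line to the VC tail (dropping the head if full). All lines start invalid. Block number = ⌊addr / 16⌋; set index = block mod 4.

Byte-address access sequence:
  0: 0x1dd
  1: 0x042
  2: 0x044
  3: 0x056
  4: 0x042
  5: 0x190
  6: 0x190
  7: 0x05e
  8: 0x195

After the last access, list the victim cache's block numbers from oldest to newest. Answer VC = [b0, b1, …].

VC = [29, 5]

#0 0x1dd→b29/s1 MISS; vc=[]
#1 0x42→b4/s0 MISS; vc=[]
#2 0x44→b4/s0 L1-HIT; vc=[]
#3 0x56→b5/s1 MISS; vc=[29]
#4 0x42→b4/s0 L1-HIT; vc=[29]
#5 0x190→b25/s1 MISS; vc=[29,5]
#6 0x190→b25/s1 L1-HIT; vc=[29,5]
#7 0x5e→b5/s1 VC-HIT; vc=[29,25]
#8 0x195→b25/s1 VC-HIT; vc=[29,5]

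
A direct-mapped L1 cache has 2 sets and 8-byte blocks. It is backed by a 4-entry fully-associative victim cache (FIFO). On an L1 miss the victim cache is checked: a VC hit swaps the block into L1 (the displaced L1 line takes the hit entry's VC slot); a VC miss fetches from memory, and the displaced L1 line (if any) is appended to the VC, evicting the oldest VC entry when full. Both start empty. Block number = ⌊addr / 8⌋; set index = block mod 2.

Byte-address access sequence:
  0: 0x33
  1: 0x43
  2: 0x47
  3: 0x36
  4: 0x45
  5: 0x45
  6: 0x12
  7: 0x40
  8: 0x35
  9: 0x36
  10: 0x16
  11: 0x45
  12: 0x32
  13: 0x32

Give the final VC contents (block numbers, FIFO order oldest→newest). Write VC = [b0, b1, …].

  [0] addr=0x33 blk=6 s=0: MISS | VC []
  [1] addr=0x43 blk=8 s=0: MISS | VC [6]
  [2] addr=0x47 blk=8 s=0: L1-HIT | VC [6]
  [3] addr=0x36 blk=6 s=0: VC-HIT | VC [8]
  [4] addr=0x45 blk=8 s=0: VC-HIT | VC [6]
  [5] addr=0x45 blk=8 s=0: L1-HIT | VC [6]
  [6] addr=0x12 blk=2 s=0: MISS | VC [6, 8]
  [7] addr=0x40 blk=8 s=0: VC-HIT | VC [6, 2]
  [8] addr=0x35 blk=6 s=0: VC-HIT | VC [8, 2]
  [9] addr=0x36 blk=6 s=0: L1-HIT | VC [8, 2]
  [10] addr=0x16 blk=2 s=0: VC-HIT | VC [8, 6]
  [11] addr=0x45 blk=8 s=0: VC-HIT | VC [2, 6]
  [12] addr=0x32 blk=6 s=0: VC-HIT | VC [2, 8]
  [13] addr=0x32 blk=6 s=0: L1-HIT | VC [2, 8]

VC = [2, 8]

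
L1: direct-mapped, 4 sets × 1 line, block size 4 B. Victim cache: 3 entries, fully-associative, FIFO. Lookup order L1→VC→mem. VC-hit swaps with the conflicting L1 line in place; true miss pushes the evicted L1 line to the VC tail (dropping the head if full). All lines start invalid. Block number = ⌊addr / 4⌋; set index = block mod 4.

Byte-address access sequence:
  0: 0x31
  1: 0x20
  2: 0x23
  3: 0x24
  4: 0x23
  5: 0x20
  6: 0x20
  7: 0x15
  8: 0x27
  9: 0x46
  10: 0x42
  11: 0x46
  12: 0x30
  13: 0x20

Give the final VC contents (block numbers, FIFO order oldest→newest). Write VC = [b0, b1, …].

VC = [9, 12, 16]

0: 0x31 (blk 12, set 0) → MISS  vc=[]
1: 0x20 (blk 8, set 0) → MISS  vc=[12]
2: 0x23 (blk 8, set 0) → L1-HIT  vc=[12]
3: 0x24 (blk 9, set 1) → MISS  vc=[12]
4: 0x23 (blk 8, set 0) → L1-HIT  vc=[12]
5: 0x20 (blk 8, set 0) → L1-HIT  vc=[12]
6: 0x20 (blk 8, set 0) → L1-HIT  vc=[12]
7: 0x15 (blk 5, set 1) → MISS  vc=[12, 9]
8: 0x27 (blk 9, set 1) → VC-HIT  vc=[12, 5]
9: 0x46 (blk 17, set 1) → MISS  vc=[12, 5, 9]
10: 0x42 (blk 16, set 0) → MISS  vc=[5, 9, 8]
11: 0x46 (blk 17, set 1) → L1-HIT  vc=[5, 9, 8]
12: 0x30 (blk 12, set 0) → MISS  vc=[9, 8, 16]
13: 0x20 (blk 8, set 0) → VC-HIT  vc=[9, 12, 16]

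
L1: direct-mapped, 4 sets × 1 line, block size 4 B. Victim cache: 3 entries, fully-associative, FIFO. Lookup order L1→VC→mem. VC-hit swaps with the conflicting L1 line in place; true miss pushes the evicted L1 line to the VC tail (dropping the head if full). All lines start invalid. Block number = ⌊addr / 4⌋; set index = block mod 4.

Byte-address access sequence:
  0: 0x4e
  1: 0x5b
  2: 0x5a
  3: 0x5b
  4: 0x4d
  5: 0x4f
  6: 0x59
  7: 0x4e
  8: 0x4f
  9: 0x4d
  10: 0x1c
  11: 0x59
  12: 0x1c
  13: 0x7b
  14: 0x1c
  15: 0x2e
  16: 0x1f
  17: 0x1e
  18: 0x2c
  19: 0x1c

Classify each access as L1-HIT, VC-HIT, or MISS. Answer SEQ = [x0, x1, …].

  [0] addr=0x4e blk=19 s=3: MISS | VC []
  [1] addr=0x5b blk=22 s=2: MISS | VC []
  [2] addr=0x5a blk=22 s=2: L1-HIT | VC []
  [3] addr=0x5b blk=22 s=2: L1-HIT | VC []
  [4] addr=0x4d blk=19 s=3: L1-HIT | VC []
  [5] addr=0x4f blk=19 s=3: L1-HIT | VC []
  [6] addr=0x59 blk=22 s=2: L1-HIT | VC []
  [7] addr=0x4e blk=19 s=3: L1-HIT | VC []
  [8] addr=0x4f blk=19 s=3: L1-HIT | VC []
  [9] addr=0x4d blk=19 s=3: L1-HIT | VC []
  [10] addr=0x1c blk=7 s=3: MISS | VC [19]
  [11] addr=0x59 blk=22 s=2: L1-HIT | VC [19]
  [12] addr=0x1c blk=7 s=3: L1-HIT | VC [19]
  [13] addr=0x7b blk=30 s=2: MISS | VC [19, 22]
  [14] addr=0x1c blk=7 s=3: L1-HIT | VC [19, 22]
  [15] addr=0x2e blk=11 s=3: MISS | VC [19, 22, 7]
  [16] addr=0x1f blk=7 s=3: VC-HIT | VC [19, 22, 11]
  [17] addr=0x1e blk=7 s=3: L1-HIT | VC [19, 22, 11]
  [18] addr=0x2c blk=11 s=3: VC-HIT | VC [19, 22, 7]
  [19] addr=0x1c blk=7 s=3: VC-HIT | VC [19, 22, 11]

SEQ = [MISS, MISS, L1-HIT, L1-HIT, L1-HIT, L1-HIT, L1-HIT, L1-HIT, L1-HIT, L1-HIT, MISS, L1-HIT, L1-HIT, MISS, L1-HIT, MISS, VC-HIT, L1-HIT, VC-HIT, VC-HIT]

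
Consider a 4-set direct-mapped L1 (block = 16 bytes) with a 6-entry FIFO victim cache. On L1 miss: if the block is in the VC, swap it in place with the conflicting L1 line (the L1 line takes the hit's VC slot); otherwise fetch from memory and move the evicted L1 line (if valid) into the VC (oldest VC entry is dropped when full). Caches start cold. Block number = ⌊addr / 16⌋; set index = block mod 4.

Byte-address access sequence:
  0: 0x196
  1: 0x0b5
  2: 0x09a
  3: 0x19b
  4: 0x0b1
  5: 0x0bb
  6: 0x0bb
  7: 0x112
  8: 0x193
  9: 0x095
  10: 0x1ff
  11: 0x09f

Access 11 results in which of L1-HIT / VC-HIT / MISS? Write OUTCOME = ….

OUTCOME = L1-HIT

#0 0x196→b25/s1 MISS; vc=[]
#1 0xb5→b11/s3 MISS; vc=[]
#2 0x9a→b9/s1 MISS; vc=[25]
#3 0x19b→b25/s1 VC-HIT; vc=[9]
#4 0xb1→b11/s3 L1-HIT; vc=[9]
#5 0xbb→b11/s3 L1-HIT; vc=[9]
#6 0xbb→b11/s3 L1-HIT; vc=[9]
#7 0x112→b17/s1 MISS; vc=[9,25]
#8 0x193→b25/s1 VC-HIT; vc=[9,17]
#9 0x95→b9/s1 VC-HIT; vc=[25,17]
#10 0x1ff→b31/s3 MISS; vc=[25,17,11]
#11 0x9f→b9/s1 L1-HIT; vc=[25,17,11]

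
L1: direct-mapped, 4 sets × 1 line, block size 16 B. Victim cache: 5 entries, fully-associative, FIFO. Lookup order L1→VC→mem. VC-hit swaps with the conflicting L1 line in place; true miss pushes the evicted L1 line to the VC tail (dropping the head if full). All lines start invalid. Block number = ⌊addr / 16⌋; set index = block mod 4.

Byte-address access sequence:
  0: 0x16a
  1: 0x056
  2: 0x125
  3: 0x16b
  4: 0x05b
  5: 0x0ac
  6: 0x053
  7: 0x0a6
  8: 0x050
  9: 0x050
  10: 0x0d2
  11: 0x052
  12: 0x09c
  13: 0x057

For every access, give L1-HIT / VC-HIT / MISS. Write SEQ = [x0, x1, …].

  [0] addr=0x16a blk=22 s=2: MISS | VC []
  [1] addr=0x56 blk=5 s=1: MISS | VC []
  [2] addr=0x125 blk=18 s=2: MISS | VC [22]
  [3] addr=0x16b blk=22 s=2: VC-HIT | VC [18]
  [4] addr=0x5b blk=5 s=1: L1-HIT | VC [18]
  [5] addr=0xac blk=10 s=2: MISS | VC [18, 22]
  [6] addr=0x53 blk=5 s=1: L1-HIT | VC [18, 22]
  [7] addr=0xa6 blk=10 s=2: L1-HIT | VC [18, 22]
  [8] addr=0x50 blk=5 s=1: L1-HIT | VC [18, 22]
  [9] addr=0x50 blk=5 s=1: L1-HIT | VC [18, 22]
  [10] addr=0xd2 blk=13 s=1: MISS | VC [18, 22, 5]
  [11] addr=0x52 blk=5 s=1: VC-HIT | VC [18, 22, 13]
  [12] addr=0x9c blk=9 s=1: MISS | VC [18, 22, 13, 5]
  [13] addr=0x57 blk=5 s=1: VC-HIT | VC [18, 22, 13, 9]

SEQ = [MISS, MISS, MISS, VC-HIT, L1-HIT, MISS, L1-HIT, L1-HIT, L1-HIT, L1-HIT, MISS, VC-HIT, MISS, VC-HIT]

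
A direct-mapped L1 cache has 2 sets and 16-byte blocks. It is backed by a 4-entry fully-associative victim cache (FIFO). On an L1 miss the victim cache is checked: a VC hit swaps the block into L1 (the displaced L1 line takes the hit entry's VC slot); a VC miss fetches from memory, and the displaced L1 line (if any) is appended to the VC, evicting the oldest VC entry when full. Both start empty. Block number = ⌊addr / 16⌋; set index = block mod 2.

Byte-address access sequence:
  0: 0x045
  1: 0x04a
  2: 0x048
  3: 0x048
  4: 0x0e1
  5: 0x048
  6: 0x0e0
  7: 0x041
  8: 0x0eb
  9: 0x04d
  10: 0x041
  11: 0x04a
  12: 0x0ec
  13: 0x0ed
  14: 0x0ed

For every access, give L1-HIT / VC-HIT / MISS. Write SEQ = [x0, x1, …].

SEQ = [MISS, L1-HIT, L1-HIT, L1-HIT, MISS, VC-HIT, VC-HIT, VC-HIT, VC-HIT, VC-HIT, L1-HIT, L1-HIT, VC-HIT, L1-HIT, L1-HIT]

  [0] addr=0x45 blk=4 s=0: MISS | VC []
  [1] addr=0x4a blk=4 s=0: L1-HIT | VC []
  [2] addr=0x48 blk=4 s=0: L1-HIT | VC []
  [3] addr=0x48 blk=4 s=0: L1-HIT | VC []
  [4] addr=0xe1 blk=14 s=0: MISS | VC [4]
  [5] addr=0x48 blk=4 s=0: VC-HIT | VC [14]
  [6] addr=0xe0 blk=14 s=0: VC-HIT | VC [4]
  [7] addr=0x41 blk=4 s=0: VC-HIT | VC [14]
  [8] addr=0xeb blk=14 s=0: VC-HIT | VC [4]
  [9] addr=0x4d blk=4 s=0: VC-HIT | VC [14]
  [10] addr=0x41 blk=4 s=0: L1-HIT | VC [14]
  [11] addr=0x4a blk=4 s=0: L1-HIT | VC [14]
  [12] addr=0xec blk=14 s=0: VC-HIT | VC [4]
  [13] addr=0xed blk=14 s=0: L1-HIT | VC [4]
  [14] addr=0xed blk=14 s=0: L1-HIT | VC [4]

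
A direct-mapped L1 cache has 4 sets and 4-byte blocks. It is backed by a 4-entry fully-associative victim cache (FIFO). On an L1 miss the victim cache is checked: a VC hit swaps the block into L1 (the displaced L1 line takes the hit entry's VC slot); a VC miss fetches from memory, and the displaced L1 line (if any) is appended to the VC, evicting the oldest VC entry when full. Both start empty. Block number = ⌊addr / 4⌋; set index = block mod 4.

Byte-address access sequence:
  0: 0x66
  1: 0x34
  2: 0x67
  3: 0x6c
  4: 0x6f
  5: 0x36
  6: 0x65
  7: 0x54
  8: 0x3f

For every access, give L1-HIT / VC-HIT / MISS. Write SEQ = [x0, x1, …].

  [0] addr=0x66 blk=25 s=1: MISS | VC []
  [1] addr=0x34 blk=13 s=1: MISS | VC [25]
  [2] addr=0x67 blk=25 s=1: VC-HIT | VC [13]
  [3] addr=0x6c blk=27 s=3: MISS | VC [13]
  [4] addr=0x6f blk=27 s=3: L1-HIT | VC [13]
  [5] addr=0x36 blk=13 s=1: VC-HIT | VC [25]
  [6] addr=0x65 blk=25 s=1: VC-HIT | VC [13]
  [7] addr=0x54 blk=21 s=1: MISS | VC [13, 25]
  [8] addr=0x3f blk=15 s=3: MISS | VC [13, 25, 27]

SEQ = [MISS, MISS, VC-HIT, MISS, L1-HIT, VC-HIT, VC-HIT, MISS, MISS]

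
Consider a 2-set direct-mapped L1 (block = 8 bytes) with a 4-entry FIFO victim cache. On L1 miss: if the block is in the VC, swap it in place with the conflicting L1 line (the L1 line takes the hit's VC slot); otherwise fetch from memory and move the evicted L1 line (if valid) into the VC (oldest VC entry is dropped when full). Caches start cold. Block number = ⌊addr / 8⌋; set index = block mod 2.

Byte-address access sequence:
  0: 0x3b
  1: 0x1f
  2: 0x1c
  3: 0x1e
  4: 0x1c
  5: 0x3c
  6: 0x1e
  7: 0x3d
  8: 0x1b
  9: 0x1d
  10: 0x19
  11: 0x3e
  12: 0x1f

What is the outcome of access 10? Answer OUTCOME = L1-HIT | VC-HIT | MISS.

OUTCOME = L1-HIT

  [0] addr=0x3b blk=7 s=1: MISS | VC []
  [1] addr=0x1f blk=3 s=1: MISS | VC [7]
  [2] addr=0x1c blk=3 s=1: L1-HIT | VC [7]
  [3] addr=0x1e blk=3 s=1: L1-HIT | VC [7]
  [4] addr=0x1c blk=3 s=1: L1-HIT | VC [7]
  [5] addr=0x3c blk=7 s=1: VC-HIT | VC [3]
  [6] addr=0x1e blk=3 s=1: VC-HIT | VC [7]
  [7] addr=0x3d blk=7 s=1: VC-HIT | VC [3]
  [8] addr=0x1b blk=3 s=1: VC-HIT | VC [7]
  [9] addr=0x1d blk=3 s=1: L1-HIT | VC [7]
  [10] addr=0x19 blk=3 s=1: L1-HIT | VC [7]
  [11] addr=0x3e blk=7 s=1: VC-HIT | VC [3]
  [12] addr=0x1f blk=3 s=1: VC-HIT | VC [7]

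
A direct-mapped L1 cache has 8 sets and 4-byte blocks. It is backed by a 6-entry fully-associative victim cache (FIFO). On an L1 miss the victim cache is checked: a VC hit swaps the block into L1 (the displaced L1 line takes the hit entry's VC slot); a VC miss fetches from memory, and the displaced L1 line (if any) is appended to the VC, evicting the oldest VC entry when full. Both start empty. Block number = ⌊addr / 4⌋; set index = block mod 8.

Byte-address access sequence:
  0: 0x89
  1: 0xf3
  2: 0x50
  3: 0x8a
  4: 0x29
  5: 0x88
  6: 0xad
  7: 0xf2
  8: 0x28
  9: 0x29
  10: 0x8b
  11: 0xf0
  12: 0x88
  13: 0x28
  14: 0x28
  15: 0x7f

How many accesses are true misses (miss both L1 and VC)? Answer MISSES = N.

0: 0x89 (blk 34, set 2) → MISS  vc=[]
1: 0xf3 (blk 60, set 4) → MISS  vc=[]
2: 0x50 (blk 20, set 4) → MISS  vc=[60]
3: 0x8a (blk 34, set 2) → L1-HIT  vc=[60]
4: 0x29 (blk 10, set 2) → MISS  vc=[60, 34]
5: 0x88 (blk 34, set 2) → VC-HIT  vc=[60, 10]
6: 0xad (blk 43, set 3) → MISS  vc=[60, 10]
7: 0xf2 (blk 60, set 4) → VC-HIT  vc=[20, 10]
8: 0x28 (blk 10, set 2) → VC-HIT  vc=[20, 34]
9: 0x29 (blk 10, set 2) → L1-HIT  vc=[20, 34]
10: 0x8b (blk 34, set 2) → VC-HIT  vc=[20, 10]
11: 0xf0 (blk 60, set 4) → L1-HIT  vc=[20, 10]
12: 0x88 (blk 34, set 2) → L1-HIT  vc=[20, 10]
13: 0x28 (blk 10, set 2) → VC-HIT  vc=[20, 34]
14: 0x28 (blk 10, set 2) → L1-HIT  vc=[20, 34]
15: 0x7f (blk 31, set 7) → MISS  vc=[20, 34]

MISSES = 6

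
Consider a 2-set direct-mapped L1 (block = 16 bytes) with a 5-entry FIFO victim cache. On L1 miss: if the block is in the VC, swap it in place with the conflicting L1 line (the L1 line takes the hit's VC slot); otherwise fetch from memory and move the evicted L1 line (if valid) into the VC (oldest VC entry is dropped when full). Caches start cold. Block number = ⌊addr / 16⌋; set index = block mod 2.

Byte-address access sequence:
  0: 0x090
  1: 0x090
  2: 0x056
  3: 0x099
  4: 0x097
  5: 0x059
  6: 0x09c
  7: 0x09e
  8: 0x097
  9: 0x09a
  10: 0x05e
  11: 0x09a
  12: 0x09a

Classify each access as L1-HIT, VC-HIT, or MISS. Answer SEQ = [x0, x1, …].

SEQ = [MISS, L1-HIT, MISS, VC-HIT, L1-HIT, VC-HIT, VC-HIT, L1-HIT, L1-HIT, L1-HIT, VC-HIT, VC-HIT, L1-HIT]

  [0] addr=0x90 blk=9 s=1: MISS | VC []
  [1] addr=0x90 blk=9 s=1: L1-HIT | VC []
  [2] addr=0x56 blk=5 s=1: MISS | VC [9]
  [3] addr=0x99 blk=9 s=1: VC-HIT | VC [5]
  [4] addr=0x97 blk=9 s=1: L1-HIT | VC [5]
  [5] addr=0x59 blk=5 s=1: VC-HIT | VC [9]
  [6] addr=0x9c blk=9 s=1: VC-HIT | VC [5]
  [7] addr=0x9e blk=9 s=1: L1-HIT | VC [5]
  [8] addr=0x97 blk=9 s=1: L1-HIT | VC [5]
  [9] addr=0x9a blk=9 s=1: L1-HIT | VC [5]
  [10] addr=0x5e blk=5 s=1: VC-HIT | VC [9]
  [11] addr=0x9a blk=9 s=1: VC-HIT | VC [5]
  [12] addr=0x9a blk=9 s=1: L1-HIT | VC [5]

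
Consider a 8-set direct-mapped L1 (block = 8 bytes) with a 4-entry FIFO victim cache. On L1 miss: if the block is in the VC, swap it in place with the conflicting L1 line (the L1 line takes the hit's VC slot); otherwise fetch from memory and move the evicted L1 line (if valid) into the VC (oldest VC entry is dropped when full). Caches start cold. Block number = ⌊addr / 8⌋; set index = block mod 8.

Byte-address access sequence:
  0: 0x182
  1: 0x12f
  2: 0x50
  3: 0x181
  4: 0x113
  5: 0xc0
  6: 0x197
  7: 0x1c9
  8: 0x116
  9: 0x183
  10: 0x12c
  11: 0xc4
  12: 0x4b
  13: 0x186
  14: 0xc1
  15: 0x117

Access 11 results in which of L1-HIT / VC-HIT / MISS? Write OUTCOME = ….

OUTCOME = VC-HIT

#0 0x182→b48/s0 MISS; vc=[]
#1 0x12f→b37/s5 MISS; vc=[]
#2 0x50→b10/s2 MISS; vc=[]
#3 0x181→b48/s0 L1-HIT; vc=[]
#4 0x113→b34/s2 MISS; vc=[10]
#5 0xc0→b24/s0 MISS; vc=[10,48]
#6 0x197→b50/s2 MISS; vc=[10,48,34]
#7 0x1c9→b57/s1 MISS; vc=[10,48,34]
#8 0x116→b34/s2 VC-HIT; vc=[10,48,50]
#9 0x183→b48/s0 VC-HIT; vc=[10,24,50]
#10 0x12c→b37/s5 L1-HIT; vc=[10,24,50]
#11 0xc4→b24/s0 VC-HIT; vc=[10,48,50]
#12 0x4b→b9/s1 MISS; vc=[10,48,50,57]
#13 0x186→b48/s0 VC-HIT; vc=[10,24,50,57]
#14 0xc1→b24/s0 VC-HIT; vc=[10,48,50,57]
#15 0x117→b34/s2 L1-HIT; vc=[10,48,50,57]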